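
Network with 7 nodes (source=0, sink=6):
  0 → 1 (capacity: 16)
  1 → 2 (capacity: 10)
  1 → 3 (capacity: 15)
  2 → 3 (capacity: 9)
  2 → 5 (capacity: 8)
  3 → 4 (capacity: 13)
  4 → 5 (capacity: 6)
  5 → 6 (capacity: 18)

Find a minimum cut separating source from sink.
Min cut value = 14, edges: (2,5), (4,5)

Min cut value: 14
Partition: S = [0, 1, 2, 3, 4], T = [5, 6]
Cut edges: (2,5), (4,5)

By max-flow min-cut theorem, max flow = min cut = 14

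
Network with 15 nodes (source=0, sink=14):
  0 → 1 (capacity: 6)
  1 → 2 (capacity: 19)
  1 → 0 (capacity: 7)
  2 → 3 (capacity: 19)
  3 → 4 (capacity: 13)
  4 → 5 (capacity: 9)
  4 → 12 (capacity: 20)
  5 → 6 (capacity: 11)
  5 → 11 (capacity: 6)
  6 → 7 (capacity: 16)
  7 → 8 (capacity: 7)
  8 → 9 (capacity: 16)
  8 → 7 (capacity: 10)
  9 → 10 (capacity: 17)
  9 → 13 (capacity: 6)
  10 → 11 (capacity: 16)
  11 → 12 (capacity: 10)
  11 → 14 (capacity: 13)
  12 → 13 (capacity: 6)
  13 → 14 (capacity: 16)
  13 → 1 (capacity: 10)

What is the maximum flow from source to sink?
Maximum flow = 6

Max flow: 6

Flow assignment:
  0 → 1: 6/6
  1 → 2: 6/19
  2 → 3: 6/19
  3 → 4: 6/13
  4 → 5: 6/9
  5 → 11: 6/6
  11 → 14: 6/13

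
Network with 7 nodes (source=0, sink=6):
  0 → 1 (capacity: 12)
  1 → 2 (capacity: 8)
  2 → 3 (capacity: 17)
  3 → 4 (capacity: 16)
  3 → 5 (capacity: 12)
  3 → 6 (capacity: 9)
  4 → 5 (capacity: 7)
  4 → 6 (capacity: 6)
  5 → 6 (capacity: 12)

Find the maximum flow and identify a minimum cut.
Max flow = 8, Min cut edges: (1,2)

Maximum flow: 8
Minimum cut: (1,2)
Partition: S = [0, 1], T = [2, 3, 4, 5, 6]

Max-flow min-cut theorem verified: both equal 8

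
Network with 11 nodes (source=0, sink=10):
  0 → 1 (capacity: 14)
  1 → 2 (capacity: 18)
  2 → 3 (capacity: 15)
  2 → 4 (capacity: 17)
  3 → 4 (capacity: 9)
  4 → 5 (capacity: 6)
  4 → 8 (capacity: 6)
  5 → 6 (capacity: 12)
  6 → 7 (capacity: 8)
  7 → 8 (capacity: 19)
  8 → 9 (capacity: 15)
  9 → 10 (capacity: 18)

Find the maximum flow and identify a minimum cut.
Max flow = 12, Min cut edges: (4,5), (4,8)

Maximum flow: 12
Minimum cut: (4,5), (4,8)
Partition: S = [0, 1, 2, 3, 4], T = [5, 6, 7, 8, 9, 10]

Max-flow min-cut theorem verified: both equal 12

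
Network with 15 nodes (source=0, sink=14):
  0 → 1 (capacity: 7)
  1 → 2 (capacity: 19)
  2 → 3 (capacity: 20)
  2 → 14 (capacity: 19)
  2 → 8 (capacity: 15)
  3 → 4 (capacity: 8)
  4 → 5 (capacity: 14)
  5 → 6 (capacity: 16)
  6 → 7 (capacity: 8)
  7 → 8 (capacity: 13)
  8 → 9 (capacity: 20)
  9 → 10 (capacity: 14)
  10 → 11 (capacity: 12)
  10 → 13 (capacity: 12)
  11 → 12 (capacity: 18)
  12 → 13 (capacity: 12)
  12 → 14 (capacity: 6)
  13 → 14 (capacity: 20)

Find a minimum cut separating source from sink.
Min cut value = 7, edges: (0,1)

Min cut value: 7
Partition: S = [0], T = [1, 2, 3, 4, 5, 6, 7, 8, 9, 10, 11, 12, 13, 14]
Cut edges: (0,1)

By max-flow min-cut theorem, max flow = min cut = 7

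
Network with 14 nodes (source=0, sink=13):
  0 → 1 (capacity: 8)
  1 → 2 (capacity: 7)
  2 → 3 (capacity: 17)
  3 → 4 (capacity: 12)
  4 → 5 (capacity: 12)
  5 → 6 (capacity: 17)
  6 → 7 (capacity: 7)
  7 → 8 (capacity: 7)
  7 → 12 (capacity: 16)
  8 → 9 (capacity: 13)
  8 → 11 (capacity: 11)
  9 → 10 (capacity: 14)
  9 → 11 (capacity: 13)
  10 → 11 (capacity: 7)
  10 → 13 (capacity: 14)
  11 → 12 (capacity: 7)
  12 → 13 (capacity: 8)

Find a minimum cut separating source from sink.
Min cut value = 7, edges: (6,7)

Min cut value: 7
Partition: S = [0, 1, 2, 3, 4, 5, 6], T = [7, 8, 9, 10, 11, 12, 13]
Cut edges: (6,7)

By max-flow min-cut theorem, max flow = min cut = 7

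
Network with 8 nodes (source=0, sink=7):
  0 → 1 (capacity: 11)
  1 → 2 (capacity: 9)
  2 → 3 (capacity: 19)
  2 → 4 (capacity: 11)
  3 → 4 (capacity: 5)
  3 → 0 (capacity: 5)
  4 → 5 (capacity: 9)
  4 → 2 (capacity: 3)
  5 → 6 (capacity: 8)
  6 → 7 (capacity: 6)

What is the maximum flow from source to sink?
Maximum flow = 6

Max flow: 6

Flow assignment:
  0 → 1: 6/11
  1 → 2: 6/9
  2 → 4: 6/11
  4 → 5: 6/9
  5 → 6: 6/8
  6 → 7: 6/6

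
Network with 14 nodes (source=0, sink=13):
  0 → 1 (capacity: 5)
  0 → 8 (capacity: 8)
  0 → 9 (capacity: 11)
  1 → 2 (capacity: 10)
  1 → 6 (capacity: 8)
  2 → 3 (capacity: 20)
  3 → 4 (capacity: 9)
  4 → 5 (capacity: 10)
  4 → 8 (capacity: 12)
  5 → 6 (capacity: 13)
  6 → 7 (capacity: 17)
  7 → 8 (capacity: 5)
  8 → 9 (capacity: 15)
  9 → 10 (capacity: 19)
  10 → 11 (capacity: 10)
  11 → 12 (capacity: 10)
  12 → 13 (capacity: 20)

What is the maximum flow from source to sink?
Maximum flow = 10

Max flow: 10

Flow assignment:
  0 → 1: 5/5
  0 → 8: 3/8
  0 → 9: 2/11
  1 → 6: 5/8
  6 → 7: 5/17
  7 → 8: 5/5
  8 → 9: 8/15
  9 → 10: 10/19
  10 → 11: 10/10
  11 → 12: 10/10
  12 → 13: 10/20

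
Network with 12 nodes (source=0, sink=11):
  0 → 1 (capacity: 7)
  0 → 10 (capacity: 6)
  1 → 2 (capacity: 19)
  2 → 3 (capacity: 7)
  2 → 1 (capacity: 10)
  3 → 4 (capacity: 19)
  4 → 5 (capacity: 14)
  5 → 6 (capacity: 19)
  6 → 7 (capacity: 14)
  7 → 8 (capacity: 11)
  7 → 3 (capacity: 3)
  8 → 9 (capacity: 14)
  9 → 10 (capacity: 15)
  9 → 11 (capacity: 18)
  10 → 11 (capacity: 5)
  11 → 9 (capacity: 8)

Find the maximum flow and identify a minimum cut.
Max flow = 12, Min cut edges: (2,3), (10,11)

Maximum flow: 12
Minimum cut: (2,3), (10,11)
Partition: S = [0, 1, 2, 10], T = [3, 4, 5, 6, 7, 8, 9, 11]

Max-flow min-cut theorem verified: both equal 12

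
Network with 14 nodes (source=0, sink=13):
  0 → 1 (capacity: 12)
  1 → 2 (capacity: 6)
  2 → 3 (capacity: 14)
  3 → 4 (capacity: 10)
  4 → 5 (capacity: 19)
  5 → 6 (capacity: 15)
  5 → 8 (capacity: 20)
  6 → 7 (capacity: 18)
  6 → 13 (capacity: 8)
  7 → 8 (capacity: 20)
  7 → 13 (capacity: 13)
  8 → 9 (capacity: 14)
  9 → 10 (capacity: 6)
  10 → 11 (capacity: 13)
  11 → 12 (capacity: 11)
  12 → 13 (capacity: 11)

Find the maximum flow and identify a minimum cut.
Max flow = 6, Min cut edges: (1,2)

Maximum flow: 6
Minimum cut: (1,2)
Partition: S = [0, 1], T = [2, 3, 4, 5, 6, 7, 8, 9, 10, 11, 12, 13]

Max-flow min-cut theorem verified: both equal 6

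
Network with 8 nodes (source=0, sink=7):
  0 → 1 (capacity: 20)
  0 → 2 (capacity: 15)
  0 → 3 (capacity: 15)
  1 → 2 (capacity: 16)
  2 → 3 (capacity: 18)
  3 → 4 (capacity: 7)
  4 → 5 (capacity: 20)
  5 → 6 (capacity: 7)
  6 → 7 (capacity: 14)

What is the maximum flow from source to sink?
Maximum flow = 7

Max flow: 7

Flow assignment:
  0 → 1: 7/20
  1 → 2: 7/16
  2 → 3: 7/18
  3 → 4: 7/7
  4 → 5: 7/20
  5 → 6: 7/7
  6 → 7: 7/14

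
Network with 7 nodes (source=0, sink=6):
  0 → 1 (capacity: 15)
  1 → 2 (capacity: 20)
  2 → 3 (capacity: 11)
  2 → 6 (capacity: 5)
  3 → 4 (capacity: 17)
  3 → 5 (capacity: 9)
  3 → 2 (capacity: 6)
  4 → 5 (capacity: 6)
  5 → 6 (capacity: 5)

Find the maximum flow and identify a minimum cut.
Max flow = 10, Min cut edges: (2,6), (5,6)

Maximum flow: 10
Minimum cut: (2,6), (5,6)
Partition: S = [0, 1, 2, 3, 4, 5], T = [6]

Max-flow min-cut theorem verified: both equal 10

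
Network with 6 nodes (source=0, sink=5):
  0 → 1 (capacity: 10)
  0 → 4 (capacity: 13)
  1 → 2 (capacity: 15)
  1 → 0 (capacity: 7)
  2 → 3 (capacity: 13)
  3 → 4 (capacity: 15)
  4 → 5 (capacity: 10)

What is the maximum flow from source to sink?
Maximum flow = 10

Max flow: 10

Flow assignment:
  0 → 1: 10/10
  1 → 2: 10/15
  2 → 3: 10/13
  3 → 4: 10/15
  4 → 5: 10/10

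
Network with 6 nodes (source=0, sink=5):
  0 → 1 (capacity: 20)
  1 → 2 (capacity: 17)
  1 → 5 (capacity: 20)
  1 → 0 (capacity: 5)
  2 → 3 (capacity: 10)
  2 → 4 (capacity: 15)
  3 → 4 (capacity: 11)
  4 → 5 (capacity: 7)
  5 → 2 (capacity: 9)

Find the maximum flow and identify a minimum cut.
Max flow = 20, Min cut edges: (0,1)

Maximum flow: 20
Minimum cut: (0,1)
Partition: S = [0], T = [1, 2, 3, 4, 5]

Max-flow min-cut theorem verified: both equal 20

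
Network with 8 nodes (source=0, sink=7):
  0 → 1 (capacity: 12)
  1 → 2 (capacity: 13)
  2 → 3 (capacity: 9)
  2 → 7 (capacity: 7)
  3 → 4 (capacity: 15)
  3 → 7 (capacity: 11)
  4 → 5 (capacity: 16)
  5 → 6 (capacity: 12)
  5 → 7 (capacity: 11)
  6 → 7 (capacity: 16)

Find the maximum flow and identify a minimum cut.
Max flow = 12, Min cut edges: (0,1)

Maximum flow: 12
Minimum cut: (0,1)
Partition: S = [0], T = [1, 2, 3, 4, 5, 6, 7]

Max-flow min-cut theorem verified: both equal 12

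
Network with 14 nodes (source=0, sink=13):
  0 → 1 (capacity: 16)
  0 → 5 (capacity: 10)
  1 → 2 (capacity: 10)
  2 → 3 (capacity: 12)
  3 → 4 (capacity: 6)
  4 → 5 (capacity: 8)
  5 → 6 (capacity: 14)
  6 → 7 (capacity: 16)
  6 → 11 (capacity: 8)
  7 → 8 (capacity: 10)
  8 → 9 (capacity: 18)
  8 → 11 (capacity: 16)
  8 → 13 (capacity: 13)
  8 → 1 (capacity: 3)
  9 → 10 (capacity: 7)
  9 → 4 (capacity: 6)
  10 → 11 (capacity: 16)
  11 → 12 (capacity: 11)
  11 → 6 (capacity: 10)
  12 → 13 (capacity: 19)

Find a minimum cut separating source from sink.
Min cut value = 14, edges: (5,6)

Min cut value: 14
Partition: S = [0, 1, 2, 3, 4, 5], T = [6, 7, 8, 9, 10, 11, 12, 13]
Cut edges: (5,6)

By max-flow min-cut theorem, max flow = min cut = 14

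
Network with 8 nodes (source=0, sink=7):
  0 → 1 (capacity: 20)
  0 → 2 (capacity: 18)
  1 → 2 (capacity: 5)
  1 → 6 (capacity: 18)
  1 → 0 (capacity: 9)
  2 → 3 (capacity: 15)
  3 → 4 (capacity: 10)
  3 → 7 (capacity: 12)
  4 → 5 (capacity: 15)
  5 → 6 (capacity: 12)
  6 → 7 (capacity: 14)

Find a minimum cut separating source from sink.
Min cut value = 26, edges: (3,7), (6,7)

Min cut value: 26
Partition: S = [0, 1, 2, 3, 4, 5, 6], T = [7]
Cut edges: (3,7), (6,7)

By max-flow min-cut theorem, max flow = min cut = 26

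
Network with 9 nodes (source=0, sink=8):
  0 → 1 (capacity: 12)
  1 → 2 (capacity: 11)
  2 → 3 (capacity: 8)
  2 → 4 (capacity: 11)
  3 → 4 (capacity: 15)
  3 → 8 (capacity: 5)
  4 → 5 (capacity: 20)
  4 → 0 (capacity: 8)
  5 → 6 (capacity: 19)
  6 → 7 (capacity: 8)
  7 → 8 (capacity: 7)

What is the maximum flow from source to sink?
Maximum flow = 11

Max flow: 11

Flow assignment:
  0 → 1: 11/12
  1 → 2: 11/11
  2 → 3: 8/8
  2 → 4: 3/11
  3 → 4: 3/15
  3 → 8: 5/5
  4 → 5: 6/20
  5 → 6: 6/19
  6 → 7: 6/8
  7 → 8: 6/7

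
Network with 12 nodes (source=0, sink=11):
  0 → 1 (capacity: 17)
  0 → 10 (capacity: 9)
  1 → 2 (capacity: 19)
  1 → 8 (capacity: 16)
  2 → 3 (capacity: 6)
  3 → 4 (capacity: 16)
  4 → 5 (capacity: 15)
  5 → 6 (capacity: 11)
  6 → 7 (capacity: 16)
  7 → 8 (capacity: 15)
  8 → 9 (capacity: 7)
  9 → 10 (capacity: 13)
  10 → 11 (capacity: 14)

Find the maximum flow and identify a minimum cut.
Max flow = 14, Min cut edges: (10,11)

Maximum flow: 14
Minimum cut: (10,11)
Partition: S = [0, 1, 2, 3, 4, 5, 6, 7, 8, 9, 10], T = [11]

Max-flow min-cut theorem verified: both equal 14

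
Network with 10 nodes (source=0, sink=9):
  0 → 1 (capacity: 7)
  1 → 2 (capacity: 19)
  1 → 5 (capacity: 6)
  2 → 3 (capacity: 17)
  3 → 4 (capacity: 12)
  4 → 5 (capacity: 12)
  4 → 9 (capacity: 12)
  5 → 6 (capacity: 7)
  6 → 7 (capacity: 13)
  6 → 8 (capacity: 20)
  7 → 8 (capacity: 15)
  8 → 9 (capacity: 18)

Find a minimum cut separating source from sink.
Min cut value = 7, edges: (0,1)

Min cut value: 7
Partition: S = [0], T = [1, 2, 3, 4, 5, 6, 7, 8, 9]
Cut edges: (0,1)

By max-flow min-cut theorem, max flow = min cut = 7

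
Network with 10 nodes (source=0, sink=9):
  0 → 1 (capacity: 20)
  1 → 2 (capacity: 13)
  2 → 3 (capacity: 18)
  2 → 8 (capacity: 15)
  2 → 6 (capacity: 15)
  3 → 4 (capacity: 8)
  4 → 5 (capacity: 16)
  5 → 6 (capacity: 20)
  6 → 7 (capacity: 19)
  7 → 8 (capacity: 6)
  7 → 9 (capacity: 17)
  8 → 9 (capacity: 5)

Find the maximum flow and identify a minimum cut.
Max flow = 13, Min cut edges: (1,2)

Maximum flow: 13
Minimum cut: (1,2)
Partition: S = [0, 1], T = [2, 3, 4, 5, 6, 7, 8, 9]

Max-flow min-cut theorem verified: both equal 13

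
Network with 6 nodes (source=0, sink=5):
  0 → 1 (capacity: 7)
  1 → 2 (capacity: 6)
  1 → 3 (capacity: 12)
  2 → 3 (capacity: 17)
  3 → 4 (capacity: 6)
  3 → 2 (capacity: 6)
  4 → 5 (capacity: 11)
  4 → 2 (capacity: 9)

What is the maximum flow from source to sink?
Maximum flow = 6

Max flow: 6

Flow assignment:
  0 → 1: 6/7
  1 → 3: 6/12
  3 → 4: 6/6
  4 → 5: 6/11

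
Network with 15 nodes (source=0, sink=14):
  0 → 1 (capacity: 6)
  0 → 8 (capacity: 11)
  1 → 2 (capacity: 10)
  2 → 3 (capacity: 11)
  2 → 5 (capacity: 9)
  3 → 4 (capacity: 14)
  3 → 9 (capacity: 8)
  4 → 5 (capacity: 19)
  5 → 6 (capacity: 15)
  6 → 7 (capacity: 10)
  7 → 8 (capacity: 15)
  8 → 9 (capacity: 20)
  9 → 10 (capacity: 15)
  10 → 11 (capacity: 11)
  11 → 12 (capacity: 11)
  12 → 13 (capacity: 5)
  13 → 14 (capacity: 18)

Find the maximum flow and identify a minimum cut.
Max flow = 5, Min cut edges: (12,13)

Maximum flow: 5
Minimum cut: (12,13)
Partition: S = [0, 1, 2, 3, 4, 5, 6, 7, 8, 9, 10, 11, 12], T = [13, 14]

Max-flow min-cut theorem verified: both equal 5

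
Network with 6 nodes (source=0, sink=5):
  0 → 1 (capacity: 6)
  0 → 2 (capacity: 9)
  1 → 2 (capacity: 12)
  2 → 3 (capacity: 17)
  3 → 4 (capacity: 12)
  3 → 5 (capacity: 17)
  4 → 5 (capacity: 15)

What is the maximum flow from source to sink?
Maximum flow = 15

Max flow: 15

Flow assignment:
  0 → 1: 6/6
  0 → 2: 9/9
  1 → 2: 6/12
  2 → 3: 15/17
  3 → 5: 15/17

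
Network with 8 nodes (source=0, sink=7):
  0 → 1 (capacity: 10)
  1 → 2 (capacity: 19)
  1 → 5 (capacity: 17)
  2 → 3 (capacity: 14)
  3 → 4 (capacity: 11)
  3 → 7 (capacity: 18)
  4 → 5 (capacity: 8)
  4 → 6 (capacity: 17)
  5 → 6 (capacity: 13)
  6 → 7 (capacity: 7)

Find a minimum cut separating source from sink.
Min cut value = 10, edges: (0,1)

Min cut value: 10
Partition: S = [0], T = [1, 2, 3, 4, 5, 6, 7]
Cut edges: (0,1)

By max-flow min-cut theorem, max flow = min cut = 10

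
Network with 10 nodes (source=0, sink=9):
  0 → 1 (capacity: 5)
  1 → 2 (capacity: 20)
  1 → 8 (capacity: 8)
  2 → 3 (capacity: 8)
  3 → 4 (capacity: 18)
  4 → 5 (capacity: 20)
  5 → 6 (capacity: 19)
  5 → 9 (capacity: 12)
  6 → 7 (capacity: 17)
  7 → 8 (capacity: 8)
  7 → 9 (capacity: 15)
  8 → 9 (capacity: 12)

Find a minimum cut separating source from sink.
Min cut value = 5, edges: (0,1)

Min cut value: 5
Partition: S = [0], T = [1, 2, 3, 4, 5, 6, 7, 8, 9]
Cut edges: (0,1)

By max-flow min-cut theorem, max flow = min cut = 5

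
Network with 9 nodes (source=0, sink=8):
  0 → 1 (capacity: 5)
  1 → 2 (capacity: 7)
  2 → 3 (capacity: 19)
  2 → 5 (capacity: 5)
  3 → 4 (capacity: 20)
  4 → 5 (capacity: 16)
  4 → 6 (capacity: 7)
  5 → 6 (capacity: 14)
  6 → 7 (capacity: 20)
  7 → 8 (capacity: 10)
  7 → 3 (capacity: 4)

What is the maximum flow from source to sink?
Maximum flow = 5

Max flow: 5

Flow assignment:
  0 → 1: 5/5
  1 → 2: 5/7
  2 → 5: 5/5
  5 → 6: 5/14
  6 → 7: 5/20
  7 → 8: 5/10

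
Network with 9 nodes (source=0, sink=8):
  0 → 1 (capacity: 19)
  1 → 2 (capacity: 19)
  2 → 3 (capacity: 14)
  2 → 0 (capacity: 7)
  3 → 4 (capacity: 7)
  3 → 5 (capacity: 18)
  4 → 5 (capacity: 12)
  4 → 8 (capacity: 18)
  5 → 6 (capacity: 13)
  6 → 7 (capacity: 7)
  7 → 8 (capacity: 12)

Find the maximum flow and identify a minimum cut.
Max flow = 14, Min cut edges: (3,4), (6,7)

Maximum flow: 14
Minimum cut: (3,4), (6,7)
Partition: S = [0, 1, 2, 3, 5, 6], T = [4, 7, 8]

Max-flow min-cut theorem verified: both equal 14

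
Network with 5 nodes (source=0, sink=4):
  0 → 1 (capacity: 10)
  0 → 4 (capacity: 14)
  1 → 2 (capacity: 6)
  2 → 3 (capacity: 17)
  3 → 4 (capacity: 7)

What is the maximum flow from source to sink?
Maximum flow = 20

Max flow: 20

Flow assignment:
  0 → 1: 6/10
  0 → 4: 14/14
  1 → 2: 6/6
  2 → 3: 6/17
  3 → 4: 6/7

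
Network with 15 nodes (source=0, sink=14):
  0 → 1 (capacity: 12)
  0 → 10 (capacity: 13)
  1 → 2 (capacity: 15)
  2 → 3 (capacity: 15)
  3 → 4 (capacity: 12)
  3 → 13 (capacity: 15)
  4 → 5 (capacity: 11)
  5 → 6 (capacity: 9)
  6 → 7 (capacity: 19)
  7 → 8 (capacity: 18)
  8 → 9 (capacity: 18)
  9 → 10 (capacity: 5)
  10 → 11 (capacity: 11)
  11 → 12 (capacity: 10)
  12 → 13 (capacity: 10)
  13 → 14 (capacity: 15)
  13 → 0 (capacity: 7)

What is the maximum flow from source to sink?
Maximum flow = 15

Max flow: 15

Flow assignment:
  0 → 1: 12/12
  0 → 10: 10/13
  1 → 2: 12/15
  2 → 3: 12/15
  3 → 13: 12/15
  10 → 11: 10/11
  11 → 12: 10/10
  12 → 13: 10/10
  13 → 14: 15/15
  13 → 0: 7/7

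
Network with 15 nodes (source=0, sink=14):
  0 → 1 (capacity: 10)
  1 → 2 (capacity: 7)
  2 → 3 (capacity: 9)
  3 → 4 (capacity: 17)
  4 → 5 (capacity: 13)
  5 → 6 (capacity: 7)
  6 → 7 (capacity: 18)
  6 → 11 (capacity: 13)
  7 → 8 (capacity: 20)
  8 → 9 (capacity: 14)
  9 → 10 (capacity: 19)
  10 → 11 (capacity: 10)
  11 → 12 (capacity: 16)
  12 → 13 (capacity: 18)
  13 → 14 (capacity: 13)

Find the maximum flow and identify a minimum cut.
Max flow = 7, Min cut edges: (5,6)

Maximum flow: 7
Minimum cut: (5,6)
Partition: S = [0, 1, 2, 3, 4, 5], T = [6, 7, 8, 9, 10, 11, 12, 13, 14]

Max-flow min-cut theorem verified: both equal 7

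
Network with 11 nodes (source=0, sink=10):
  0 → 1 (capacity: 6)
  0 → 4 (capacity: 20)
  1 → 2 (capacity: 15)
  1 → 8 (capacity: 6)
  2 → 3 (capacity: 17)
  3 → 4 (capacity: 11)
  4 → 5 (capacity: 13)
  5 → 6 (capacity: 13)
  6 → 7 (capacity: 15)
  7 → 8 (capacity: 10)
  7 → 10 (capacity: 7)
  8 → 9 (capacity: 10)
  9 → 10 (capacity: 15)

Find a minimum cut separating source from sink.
Min cut value = 17, edges: (7,10), (8,9)

Min cut value: 17
Partition: S = [0, 1, 2, 3, 4, 5, 6, 7, 8], T = [9, 10]
Cut edges: (7,10), (8,9)

By max-flow min-cut theorem, max flow = min cut = 17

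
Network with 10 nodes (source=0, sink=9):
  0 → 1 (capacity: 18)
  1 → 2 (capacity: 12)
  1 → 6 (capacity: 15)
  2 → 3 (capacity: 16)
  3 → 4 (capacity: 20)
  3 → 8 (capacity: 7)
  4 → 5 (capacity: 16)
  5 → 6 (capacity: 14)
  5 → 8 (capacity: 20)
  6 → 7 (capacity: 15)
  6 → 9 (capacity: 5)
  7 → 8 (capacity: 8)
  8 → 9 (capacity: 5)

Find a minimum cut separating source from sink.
Min cut value = 10, edges: (6,9), (8,9)

Min cut value: 10
Partition: S = [0, 1, 2, 3, 4, 5, 6, 7, 8], T = [9]
Cut edges: (6,9), (8,9)

By max-flow min-cut theorem, max flow = min cut = 10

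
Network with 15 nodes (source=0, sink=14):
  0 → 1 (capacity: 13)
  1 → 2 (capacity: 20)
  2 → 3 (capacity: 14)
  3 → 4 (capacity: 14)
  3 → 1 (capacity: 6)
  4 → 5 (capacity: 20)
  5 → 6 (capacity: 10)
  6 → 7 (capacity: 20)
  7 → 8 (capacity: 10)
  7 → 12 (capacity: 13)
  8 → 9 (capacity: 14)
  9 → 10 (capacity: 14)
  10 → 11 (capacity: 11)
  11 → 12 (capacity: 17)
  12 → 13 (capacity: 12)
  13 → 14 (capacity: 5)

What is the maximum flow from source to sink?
Maximum flow = 5

Max flow: 5

Flow assignment:
  0 → 1: 5/13
  1 → 2: 11/20
  2 → 3: 11/14
  3 → 4: 5/14
  3 → 1: 6/6
  4 → 5: 5/20
  5 → 6: 5/10
  6 → 7: 5/20
  7 → 12: 5/13
  12 → 13: 5/12
  13 → 14: 5/5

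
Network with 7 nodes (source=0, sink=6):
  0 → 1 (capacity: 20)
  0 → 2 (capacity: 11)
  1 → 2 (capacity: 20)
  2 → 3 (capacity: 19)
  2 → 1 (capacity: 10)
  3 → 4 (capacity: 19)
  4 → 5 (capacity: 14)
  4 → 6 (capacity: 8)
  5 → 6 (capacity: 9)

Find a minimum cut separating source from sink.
Min cut value = 17, edges: (4,6), (5,6)

Min cut value: 17
Partition: S = [0, 1, 2, 3, 4, 5], T = [6]
Cut edges: (4,6), (5,6)

By max-flow min-cut theorem, max flow = min cut = 17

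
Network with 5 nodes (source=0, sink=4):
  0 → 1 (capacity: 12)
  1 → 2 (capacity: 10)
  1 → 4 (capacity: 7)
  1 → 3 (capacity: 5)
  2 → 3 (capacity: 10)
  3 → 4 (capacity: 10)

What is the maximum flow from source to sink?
Maximum flow = 12

Max flow: 12

Flow assignment:
  0 → 1: 12/12
  1 → 4: 7/7
  1 → 3: 5/5
  3 → 4: 5/10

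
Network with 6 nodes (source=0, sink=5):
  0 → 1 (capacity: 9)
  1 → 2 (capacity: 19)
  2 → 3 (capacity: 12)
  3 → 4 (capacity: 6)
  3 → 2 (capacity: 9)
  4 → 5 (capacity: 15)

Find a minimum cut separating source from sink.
Min cut value = 6, edges: (3,4)

Min cut value: 6
Partition: S = [0, 1, 2, 3], T = [4, 5]
Cut edges: (3,4)

By max-flow min-cut theorem, max flow = min cut = 6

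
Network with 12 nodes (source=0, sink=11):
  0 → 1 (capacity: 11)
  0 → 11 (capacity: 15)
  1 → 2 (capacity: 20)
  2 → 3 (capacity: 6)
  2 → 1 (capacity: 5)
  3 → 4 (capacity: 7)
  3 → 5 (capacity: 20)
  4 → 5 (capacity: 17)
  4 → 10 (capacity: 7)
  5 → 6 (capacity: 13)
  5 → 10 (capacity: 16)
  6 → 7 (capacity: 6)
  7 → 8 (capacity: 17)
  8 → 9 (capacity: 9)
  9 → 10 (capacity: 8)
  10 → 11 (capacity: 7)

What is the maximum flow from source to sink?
Maximum flow = 21

Max flow: 21

Flow assignment:
  0 → 1: 6/11
  0 → 11: 15/15
  1 → 2: 6/20
  2 → 3: 6/6
  3 → 4: 6/7
  4 → 10: 6/7
  10 → 11: 6/7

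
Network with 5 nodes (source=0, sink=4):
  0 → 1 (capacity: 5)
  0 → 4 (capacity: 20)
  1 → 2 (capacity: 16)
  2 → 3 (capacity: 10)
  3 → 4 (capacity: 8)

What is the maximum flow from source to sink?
Maximum flow = 25

Max flow: 25

Flow assignment:
  0 → 1: 5/5
  0 → 4: 20/20
  1 → 2: 5/16
  2 → 3: 5/10
  3 → 4: 5/8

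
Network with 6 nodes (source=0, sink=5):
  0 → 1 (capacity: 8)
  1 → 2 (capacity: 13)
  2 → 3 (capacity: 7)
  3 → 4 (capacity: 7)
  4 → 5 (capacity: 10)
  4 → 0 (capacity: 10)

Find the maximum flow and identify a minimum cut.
Max flow = 7, Min cut edges: (3,4)

Maximum flow: 7
Minimum cut: (3,4)
Partition: S = [0, 1, 2, 3], T = [4, 5]

Max-flow min-cut theorem verified: both equal 7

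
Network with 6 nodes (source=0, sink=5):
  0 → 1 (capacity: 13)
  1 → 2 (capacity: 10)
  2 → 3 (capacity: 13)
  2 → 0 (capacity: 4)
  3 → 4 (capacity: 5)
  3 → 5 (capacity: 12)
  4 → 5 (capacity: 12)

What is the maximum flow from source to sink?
Maximum flow = 10

Max flow: 10

Flow assignment:
  0 → 1: 10/13
  1 → 2: 10/10
  2 → 3: 10/13
  3 → 5: 10/12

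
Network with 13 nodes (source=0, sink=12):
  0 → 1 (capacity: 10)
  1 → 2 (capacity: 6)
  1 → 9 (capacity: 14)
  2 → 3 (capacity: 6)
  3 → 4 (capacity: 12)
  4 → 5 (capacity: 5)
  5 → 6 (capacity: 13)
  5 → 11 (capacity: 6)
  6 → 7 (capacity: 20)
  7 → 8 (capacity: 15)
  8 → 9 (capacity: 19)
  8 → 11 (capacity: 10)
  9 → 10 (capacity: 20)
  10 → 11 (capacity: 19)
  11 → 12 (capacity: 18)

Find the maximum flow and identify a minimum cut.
Max flow = 10, Min cut edges: (0,1)

Maximum flow: 10
Minimum cut: (0,1)
Partition: S = [0], T = [1, 2, 3, 4, 5, 6, 7, 8, 9, 10, 11, 12]

Max-flow min-cut theorem verified: both equal 10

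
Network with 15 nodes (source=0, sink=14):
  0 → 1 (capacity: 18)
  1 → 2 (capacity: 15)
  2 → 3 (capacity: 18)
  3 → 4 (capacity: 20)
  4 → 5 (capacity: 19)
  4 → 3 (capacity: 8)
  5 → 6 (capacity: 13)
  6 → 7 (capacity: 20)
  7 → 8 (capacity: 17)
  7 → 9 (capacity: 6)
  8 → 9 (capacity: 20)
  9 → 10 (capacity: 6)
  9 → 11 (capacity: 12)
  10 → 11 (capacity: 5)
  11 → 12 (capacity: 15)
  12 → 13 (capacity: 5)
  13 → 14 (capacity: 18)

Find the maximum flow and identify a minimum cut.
Max flow = 5, Min cut edges: (12,13)

Maximum flow: 5
Minimum cut: (12,13)
Partition: S = [0, 1, 2, 3, 4, 5, 6, 7, 8, 9, 10, 11, 12], T = [13, 14]

Max-flow min-cut theorem verified: both equal 5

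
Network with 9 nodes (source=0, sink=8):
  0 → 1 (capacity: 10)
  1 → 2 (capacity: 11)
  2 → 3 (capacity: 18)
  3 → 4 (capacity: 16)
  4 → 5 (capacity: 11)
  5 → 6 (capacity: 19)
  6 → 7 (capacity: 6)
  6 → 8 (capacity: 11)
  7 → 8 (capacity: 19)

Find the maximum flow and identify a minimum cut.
Max flow = 10, Min cut edges: (0,1)

Maximum flow: 10
Minimum cut: (0,1)
Partition: S = [0], T = [1, 2, 3, 4, 5, 6, 7, 8]

Max-flow min-cut theorem verified: both equal 10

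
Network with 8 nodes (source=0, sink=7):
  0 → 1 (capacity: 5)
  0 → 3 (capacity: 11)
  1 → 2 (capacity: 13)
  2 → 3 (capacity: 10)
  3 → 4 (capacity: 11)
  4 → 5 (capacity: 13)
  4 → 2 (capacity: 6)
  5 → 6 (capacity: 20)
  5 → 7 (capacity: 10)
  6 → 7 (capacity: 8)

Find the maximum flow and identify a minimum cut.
Max flow = 11, Min cut edges: (3,4)

Maximum flow: 11
Minimum cut: (3,4)
Partition: S = [0, 1, 2, 3], T = [4, 5, 6, 7]

Max-flow min-cut theorem verified: both equal 11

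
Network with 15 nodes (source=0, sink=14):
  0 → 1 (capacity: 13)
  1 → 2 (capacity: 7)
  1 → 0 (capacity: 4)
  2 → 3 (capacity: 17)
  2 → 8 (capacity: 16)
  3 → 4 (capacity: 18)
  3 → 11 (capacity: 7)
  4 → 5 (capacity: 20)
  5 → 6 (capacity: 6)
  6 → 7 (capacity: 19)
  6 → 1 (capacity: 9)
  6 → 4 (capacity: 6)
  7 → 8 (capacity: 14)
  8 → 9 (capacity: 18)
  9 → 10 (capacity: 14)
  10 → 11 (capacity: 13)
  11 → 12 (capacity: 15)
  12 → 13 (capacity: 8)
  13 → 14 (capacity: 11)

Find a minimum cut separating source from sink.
Min cut value = 7, edges: (1,2)

Min cut value: 7
Partition: S = [0, 1], T = [2, 3, 4, 5, 6, 7, 8, 9, 10, 11, 12, 13, 14]
Cut edges: (1,2)

By max-flow min-cut theorem, max flow = min cut = 7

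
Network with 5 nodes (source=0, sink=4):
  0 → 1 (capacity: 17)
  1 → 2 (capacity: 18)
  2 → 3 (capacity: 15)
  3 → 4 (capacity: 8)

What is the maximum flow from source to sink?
Maximum flow = 8

Max flow: 8

Flow assignment:
  0 → 1: 8/17
  1 → 2: 8/18
  2 → 3: 8/15
  3 → 4: 8/8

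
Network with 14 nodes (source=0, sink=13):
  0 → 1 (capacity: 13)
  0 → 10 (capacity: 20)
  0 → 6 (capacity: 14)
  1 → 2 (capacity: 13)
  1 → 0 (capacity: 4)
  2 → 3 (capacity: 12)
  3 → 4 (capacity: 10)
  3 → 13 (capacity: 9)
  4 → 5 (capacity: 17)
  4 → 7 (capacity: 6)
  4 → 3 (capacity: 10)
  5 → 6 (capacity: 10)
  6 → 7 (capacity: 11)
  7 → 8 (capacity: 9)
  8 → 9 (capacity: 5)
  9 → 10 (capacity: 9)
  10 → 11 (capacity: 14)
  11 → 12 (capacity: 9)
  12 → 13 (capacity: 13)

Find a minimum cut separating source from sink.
Min cut value = 18, edges: (3,13), (11,12)

Min cut value: 18
Partition: S = [0, 1, 2, 3, 4, 5, 6, 7, 8, 9, 10, 11], T = [12, 13]
Cut edges: (3,13), (11,12)

By max-flow min-cut theorem, max flow = min cut = 18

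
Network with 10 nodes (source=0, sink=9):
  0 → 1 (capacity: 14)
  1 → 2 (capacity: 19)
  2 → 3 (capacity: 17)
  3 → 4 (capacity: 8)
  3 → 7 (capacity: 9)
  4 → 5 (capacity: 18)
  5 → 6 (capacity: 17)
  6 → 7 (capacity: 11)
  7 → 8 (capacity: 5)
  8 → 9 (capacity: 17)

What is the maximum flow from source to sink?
Maximum flow = 5

Max flow: 5

Flow assignment:
  0 → 1: 5/14
  1 → 2: 5/19
  2 → 3: 5/17
  3 → 4: 5/8
  4 → 5: 5/18
  5 → 6: 5/17
  6 → 7: 5/11
  7 → 8: 5/5
  8 → 9: 5/17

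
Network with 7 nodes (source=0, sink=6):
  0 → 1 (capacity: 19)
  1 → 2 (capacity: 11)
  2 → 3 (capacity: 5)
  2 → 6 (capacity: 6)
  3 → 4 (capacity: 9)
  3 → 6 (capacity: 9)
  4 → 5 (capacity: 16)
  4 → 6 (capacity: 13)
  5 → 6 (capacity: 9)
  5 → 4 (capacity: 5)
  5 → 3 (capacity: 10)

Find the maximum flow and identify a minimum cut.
Max flow = 11, Min cut edges: (2,3), (2,6)

Maximum flow: 11
Minimum cut: (2,3), (2,6)
Partition: S = [0, 1, 2], T = [3, 4, 5, 6]

Max-flow min-cut theorem verified: both equal 11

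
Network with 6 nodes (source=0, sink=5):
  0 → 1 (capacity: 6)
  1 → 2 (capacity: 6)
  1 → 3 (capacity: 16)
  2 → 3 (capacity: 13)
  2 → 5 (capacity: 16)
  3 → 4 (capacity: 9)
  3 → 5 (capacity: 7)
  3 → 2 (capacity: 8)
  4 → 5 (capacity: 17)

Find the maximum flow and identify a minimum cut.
Max flow = 6, Min cut edges: (0,1)

Maximum flow: 6
Minimum cut: (0,1)
Partition: S = [0], T = [1, 2, 3, 4, 5]

Max-flow min-cut theorem verified: both equal 6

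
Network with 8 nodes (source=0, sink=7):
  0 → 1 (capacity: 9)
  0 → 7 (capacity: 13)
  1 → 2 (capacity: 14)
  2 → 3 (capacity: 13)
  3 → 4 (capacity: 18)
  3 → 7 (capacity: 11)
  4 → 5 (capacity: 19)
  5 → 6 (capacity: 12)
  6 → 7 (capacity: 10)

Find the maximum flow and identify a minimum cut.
Max flow = 22, Min cut edges: (0,1), (0,7)

Maximum flow: 22
Minimum cut: (0,1), (0,7)
Partition: S = [0], T = [1, 2, 3, 4, 5, 6, 7]

Max-flow min-cut theorem verified: both equal 22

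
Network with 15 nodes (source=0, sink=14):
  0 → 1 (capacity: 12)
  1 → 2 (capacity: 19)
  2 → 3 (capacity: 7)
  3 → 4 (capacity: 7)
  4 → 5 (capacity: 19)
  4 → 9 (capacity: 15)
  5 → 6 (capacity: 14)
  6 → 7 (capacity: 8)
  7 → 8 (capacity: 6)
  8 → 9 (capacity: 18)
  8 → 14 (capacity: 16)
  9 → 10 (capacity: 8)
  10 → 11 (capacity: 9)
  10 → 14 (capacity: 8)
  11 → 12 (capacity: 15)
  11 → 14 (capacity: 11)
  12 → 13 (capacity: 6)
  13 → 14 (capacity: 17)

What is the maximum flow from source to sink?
Maximum flow = 7

Max flow: 7

Flow assignment:
  0 → 1: 7/12
  1 → 2: 7/19
  2 → 3: 7/7
  3 → 4: 7/7
  4 → 9: 7/15
  9 → 10: 7/8
  10 → 14: 7/8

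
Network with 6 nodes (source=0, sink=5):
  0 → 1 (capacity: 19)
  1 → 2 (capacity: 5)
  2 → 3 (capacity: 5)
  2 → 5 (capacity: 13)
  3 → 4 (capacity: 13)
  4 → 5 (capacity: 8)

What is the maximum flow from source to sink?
Maximum flow = 5

Max flow: 5

Flow assignment:
  0 → 1: 5/19
  1 → 2: 5/5
  2 → 5: 5/13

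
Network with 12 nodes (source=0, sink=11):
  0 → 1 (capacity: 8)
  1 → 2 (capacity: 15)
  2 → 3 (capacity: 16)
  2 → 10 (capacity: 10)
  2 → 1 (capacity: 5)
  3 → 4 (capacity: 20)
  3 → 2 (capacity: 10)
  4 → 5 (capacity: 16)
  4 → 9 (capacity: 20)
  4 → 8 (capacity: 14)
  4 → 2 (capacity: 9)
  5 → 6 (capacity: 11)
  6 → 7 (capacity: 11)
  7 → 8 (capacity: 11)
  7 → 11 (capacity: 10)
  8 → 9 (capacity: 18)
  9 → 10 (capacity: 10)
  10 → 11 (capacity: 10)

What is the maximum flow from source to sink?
Maximum flow = 8

Max flow: 8

Flow assignment:
  0 → 1: 8/8
  1 → 2: 8/15
  2 → 10: 8/10
  10 → 11: 8/10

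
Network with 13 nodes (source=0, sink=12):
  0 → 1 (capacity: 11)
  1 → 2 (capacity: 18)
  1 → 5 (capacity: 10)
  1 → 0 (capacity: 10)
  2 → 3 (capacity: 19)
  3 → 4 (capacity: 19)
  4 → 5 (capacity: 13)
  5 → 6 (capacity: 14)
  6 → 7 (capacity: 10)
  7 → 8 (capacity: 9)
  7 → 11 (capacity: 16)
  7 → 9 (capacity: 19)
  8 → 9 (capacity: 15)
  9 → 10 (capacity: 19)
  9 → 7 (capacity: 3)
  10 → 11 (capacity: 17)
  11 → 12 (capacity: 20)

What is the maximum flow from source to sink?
Maximum flow = 10

Max flow: 10

Flow assignment:
  0 → 1: 10/11
  1 → 2: 1/18
  1 → 5: 9/10
  2 → 3: 1/19
  3 → 4: 1/19
  4 → 5: 1/13
  5 → 6: 10/14
  6 → 7: 10/10
  7 → 11: 10/16
  11 → 12: 10/20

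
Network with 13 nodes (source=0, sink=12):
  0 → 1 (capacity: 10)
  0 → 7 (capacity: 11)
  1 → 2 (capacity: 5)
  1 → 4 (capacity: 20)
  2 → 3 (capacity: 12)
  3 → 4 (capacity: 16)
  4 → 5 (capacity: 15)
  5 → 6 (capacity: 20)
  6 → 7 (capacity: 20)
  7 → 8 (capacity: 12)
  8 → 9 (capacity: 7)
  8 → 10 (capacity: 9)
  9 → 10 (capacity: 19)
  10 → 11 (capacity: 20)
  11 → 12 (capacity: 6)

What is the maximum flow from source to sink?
Maximum flow = 6

Max flow: 6

Flow assignment:
  0 → 1: 6/10
  1 → 4: 6/20
  4 → 5: 6/15
  5 → 6: 6/20
  6 → 7: 6/20
  7 → 8: 6/12
  8 → 9: 3/7
  8 → 10: 3/9
  9 → 10: 3/19
  10 → 11: 6/20
  11 → 12: 6/6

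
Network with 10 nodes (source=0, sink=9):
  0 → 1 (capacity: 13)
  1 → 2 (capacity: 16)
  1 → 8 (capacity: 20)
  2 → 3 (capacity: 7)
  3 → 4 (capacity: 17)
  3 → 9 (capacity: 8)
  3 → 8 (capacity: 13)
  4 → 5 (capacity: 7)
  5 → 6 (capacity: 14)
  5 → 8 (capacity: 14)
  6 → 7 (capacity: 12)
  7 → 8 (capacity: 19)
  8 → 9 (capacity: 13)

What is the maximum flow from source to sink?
Maximum flow = 13

Max flow: 13

Flow assignment:
  0 → 1: 13/13
  1 → 8: 13/20
  8 → 9: 13/13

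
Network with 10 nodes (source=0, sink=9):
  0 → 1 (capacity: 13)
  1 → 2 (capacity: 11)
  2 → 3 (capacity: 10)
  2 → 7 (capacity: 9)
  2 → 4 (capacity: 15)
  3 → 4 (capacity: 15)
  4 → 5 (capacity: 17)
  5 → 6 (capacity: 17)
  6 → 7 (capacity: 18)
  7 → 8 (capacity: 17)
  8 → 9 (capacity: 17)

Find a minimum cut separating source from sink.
Min cut value = 11, edges: (1,2)

Min cut value: 11
Partition: S = [0, 1], T = [2, 3, 4, 5, 6, 7, 8, 9]
Cut edges: (1,2)

By max-flow min-cut theorem, max flow = min cut = 11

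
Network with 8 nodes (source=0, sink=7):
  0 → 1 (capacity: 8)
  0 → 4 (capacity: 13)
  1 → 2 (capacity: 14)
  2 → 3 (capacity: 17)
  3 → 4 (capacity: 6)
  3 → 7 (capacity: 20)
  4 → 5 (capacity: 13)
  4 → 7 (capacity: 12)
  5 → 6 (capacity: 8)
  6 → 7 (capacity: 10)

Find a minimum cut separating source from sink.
Min cut value = 21, edges: (0,1), (0,4)

Min cut value: 21
Partition: S = [0], T = [1, 2, 3, 4, 5, 6, 7]
Cut edges: (0,1), (0,4)

By max-flow min-cut theorem, max flow = min cut = 21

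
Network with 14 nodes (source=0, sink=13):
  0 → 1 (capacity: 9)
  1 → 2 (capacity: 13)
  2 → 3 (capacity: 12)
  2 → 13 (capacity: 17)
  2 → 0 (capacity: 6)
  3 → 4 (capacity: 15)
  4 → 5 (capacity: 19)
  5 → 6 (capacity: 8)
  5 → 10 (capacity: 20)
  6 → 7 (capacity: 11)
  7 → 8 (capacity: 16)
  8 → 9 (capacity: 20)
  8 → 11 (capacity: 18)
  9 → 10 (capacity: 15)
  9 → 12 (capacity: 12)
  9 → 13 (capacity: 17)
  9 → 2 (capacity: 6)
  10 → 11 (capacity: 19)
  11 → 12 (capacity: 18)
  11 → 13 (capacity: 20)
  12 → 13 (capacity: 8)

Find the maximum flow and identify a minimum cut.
Max flow = 9, Min cut edges: (0,1)

Maximum flow: 9
Minimum cut: (0,1)
Partition: S = [0], T = [1, 2, 3, 4, 5, 6, 7, 8, 9, 10, 11, 12, 13]

Max-flow min-cut theorem verified: both equal 9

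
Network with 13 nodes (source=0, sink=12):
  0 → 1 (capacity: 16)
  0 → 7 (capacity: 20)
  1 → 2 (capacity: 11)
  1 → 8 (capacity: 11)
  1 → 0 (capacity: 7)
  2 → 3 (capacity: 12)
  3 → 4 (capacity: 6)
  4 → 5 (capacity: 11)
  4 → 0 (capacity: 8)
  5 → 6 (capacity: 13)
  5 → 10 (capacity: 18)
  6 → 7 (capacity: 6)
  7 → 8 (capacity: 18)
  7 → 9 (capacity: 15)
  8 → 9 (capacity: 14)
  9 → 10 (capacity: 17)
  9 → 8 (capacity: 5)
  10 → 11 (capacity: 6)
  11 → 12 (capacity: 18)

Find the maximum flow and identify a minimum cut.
Max flow = 6, Min cut edges: (10,11)

Maximum flow: 6
Minimum cut: (10,11)
Partition: S = [0, 1, 2, 3, 4, 5, 6, 7, 8, 9, 10], T = [11, 12]

Max-flow min-cut theorem verified: both equal 6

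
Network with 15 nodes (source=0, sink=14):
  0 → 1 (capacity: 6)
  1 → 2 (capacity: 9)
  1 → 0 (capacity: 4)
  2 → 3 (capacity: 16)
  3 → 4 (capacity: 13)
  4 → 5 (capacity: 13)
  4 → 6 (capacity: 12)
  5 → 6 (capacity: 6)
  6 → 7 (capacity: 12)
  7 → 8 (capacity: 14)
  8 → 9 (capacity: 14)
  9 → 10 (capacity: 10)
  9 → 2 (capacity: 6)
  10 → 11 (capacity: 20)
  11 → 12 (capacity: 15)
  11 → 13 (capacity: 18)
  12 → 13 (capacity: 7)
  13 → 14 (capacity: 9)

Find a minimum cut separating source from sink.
Min cut value = 6, edges: (0,1)

Min cut value: 6
Partition: S = [0], T = [1, 2, 3, 4, 5, 6, 7, 8, 9, 10, 11, 12, 13, 14]
Cut edges: (0,1)

By max-flow min-cut theorem, max flow = min cut = 6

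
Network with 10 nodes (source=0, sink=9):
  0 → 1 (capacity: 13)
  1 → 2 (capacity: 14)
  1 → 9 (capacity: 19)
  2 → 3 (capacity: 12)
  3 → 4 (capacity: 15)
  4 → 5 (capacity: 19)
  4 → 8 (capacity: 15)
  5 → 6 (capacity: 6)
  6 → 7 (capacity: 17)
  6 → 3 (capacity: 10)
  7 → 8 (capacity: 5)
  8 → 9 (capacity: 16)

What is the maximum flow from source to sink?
Maximum flow = 13

Max flow: 13

Flow assignment:
  0 → 1: 13/13
  1 → 9: 13/19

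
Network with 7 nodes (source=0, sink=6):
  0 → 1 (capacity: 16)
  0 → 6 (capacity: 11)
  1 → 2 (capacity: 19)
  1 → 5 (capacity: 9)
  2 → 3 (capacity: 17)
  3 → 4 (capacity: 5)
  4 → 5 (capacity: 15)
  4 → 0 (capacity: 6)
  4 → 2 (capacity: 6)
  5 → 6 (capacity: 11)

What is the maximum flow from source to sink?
Maximum flow = 22

Max flow: 22

Flow assignment:
  0 → 1: 14/16
  0 → 6: 11/11
  1 → 2: 5/19
  1 → 5: 9/9
  2 → 3: 5/17
  3 → 4: 5/5
  4 → 5: 2/15
  4 → 0: 3/6
  5 → 6: 11/11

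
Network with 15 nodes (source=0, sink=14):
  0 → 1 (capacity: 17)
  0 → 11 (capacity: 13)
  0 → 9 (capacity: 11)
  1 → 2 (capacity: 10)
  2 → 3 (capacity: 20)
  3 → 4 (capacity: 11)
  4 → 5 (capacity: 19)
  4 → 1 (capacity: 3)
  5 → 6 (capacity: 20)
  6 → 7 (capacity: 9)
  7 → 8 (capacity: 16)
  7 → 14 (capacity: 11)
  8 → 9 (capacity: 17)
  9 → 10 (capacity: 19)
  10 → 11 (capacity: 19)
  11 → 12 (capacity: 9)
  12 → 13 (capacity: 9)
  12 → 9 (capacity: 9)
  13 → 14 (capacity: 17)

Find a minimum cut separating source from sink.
Min cut value = 18, edges: (6,7), (12,13)

Min cut value: 18
Partition: S = [0, 1, 2, 3, 4, 5, 6, 8, 9, 10, 11, 12], T = [7, 13, 14]
Cut edges: (6,7), (12,13)

By max-flow min-cut theorem, max flow = min cut = 18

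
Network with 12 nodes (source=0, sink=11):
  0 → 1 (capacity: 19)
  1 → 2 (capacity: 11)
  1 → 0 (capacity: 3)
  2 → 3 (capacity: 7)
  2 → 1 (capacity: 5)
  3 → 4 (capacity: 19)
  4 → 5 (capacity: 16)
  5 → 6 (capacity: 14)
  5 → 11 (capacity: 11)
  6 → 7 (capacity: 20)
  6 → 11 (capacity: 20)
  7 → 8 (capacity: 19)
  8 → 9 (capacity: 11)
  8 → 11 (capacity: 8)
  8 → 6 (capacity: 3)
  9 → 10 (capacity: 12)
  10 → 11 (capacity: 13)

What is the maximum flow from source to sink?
Maximum flow = 7

Max flow: 7

Flow assignment:
  0 → 1: 7/19
  1 → 2: 7/11
  2 → 3: 7/7
  3 → 4: 7/19
  4 → 5: 7/16
  5 → 11: 7/11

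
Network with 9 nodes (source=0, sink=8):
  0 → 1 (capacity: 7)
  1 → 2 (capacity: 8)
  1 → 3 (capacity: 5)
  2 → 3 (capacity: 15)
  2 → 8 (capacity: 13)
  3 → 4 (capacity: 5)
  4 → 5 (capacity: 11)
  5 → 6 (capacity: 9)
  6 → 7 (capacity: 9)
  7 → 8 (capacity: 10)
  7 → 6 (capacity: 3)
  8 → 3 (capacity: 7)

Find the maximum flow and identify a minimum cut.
Max flow = 7, Min cut edges: (0,1)

Maximum flow: 7
Minimum cut: (0,1)
Partition: S = [0], T = [1, 2, 3, 4, 5, 6, 7, 8]

Max-flow min-cut theorem verified: both equal 7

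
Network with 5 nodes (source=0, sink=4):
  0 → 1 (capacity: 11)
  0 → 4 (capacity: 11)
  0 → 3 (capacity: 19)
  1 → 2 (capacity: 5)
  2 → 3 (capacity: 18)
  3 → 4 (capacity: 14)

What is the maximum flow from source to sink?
Maximum flow = 25

Max flow: 25

Flow assignment:
  0 → 1: 5/11
  0 → 4: 11/11
  0 → 3: 9/19
  1 → 2: 5/5
  2 → 3: 5/18
  3 → 4: 14/14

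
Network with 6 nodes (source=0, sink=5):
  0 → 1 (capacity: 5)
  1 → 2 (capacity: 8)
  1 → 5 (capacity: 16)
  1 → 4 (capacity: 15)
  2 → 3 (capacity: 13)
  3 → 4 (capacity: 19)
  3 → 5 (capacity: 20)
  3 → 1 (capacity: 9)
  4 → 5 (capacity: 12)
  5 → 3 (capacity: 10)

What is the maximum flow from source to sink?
Maximum flow = 5

Max flow: 5

Flow assignment:
  0 → 1: 5/5
  1 → 5: 5/16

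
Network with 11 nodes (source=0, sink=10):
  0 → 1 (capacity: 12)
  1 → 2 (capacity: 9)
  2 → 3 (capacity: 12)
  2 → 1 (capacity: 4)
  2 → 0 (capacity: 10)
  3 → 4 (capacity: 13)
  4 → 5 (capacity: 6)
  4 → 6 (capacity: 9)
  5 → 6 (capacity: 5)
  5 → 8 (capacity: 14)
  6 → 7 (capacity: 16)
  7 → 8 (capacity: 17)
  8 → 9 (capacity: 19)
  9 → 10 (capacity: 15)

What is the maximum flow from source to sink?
Maximum flow = 9

Max flow: 9

Flow assignment:
  0 → 1: 9/12
  1 → 2: 9/9
  2 → 3: 9/12
  3 → 4: 9/13
  4 → 5: 6/6
  4 → 6: 3/9
  5 → 8: 6/14
  6 → 7: 3/16
  7 → 8: 3/17
  8 → 9: 9/19
  9 → 10: 9/15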